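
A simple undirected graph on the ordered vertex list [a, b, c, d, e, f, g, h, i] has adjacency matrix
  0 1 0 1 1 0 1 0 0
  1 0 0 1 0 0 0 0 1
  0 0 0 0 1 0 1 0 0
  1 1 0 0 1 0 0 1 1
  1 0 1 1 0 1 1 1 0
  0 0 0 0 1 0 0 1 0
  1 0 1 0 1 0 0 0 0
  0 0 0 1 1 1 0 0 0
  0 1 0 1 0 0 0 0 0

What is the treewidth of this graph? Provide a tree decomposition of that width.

Treewidth 2.
One such decomposition:
Bags: B1 = {a, d, e}  B2 = {a, e, g}  B3 = {a, b, d}  B4 = {c, e, g}  B5 = {d, e, h}  B6 = {e, f, h}  B7 = {b, d, i}
Tree: B1–B2, B1–B3, B2–B4, B1–B5, B5–B6, B3–B7

Every bag has size at most 3, so the width is 3 − 1 = 2 and tw(G) ≤ 2. For the lower bound, the 3 vertices {d, e, h} are pairwise adjacent, and any tree decomposition puts a clique entirely inside one bag — forcing width ≥ 2. The upper and lower bounds meet at 2, so that is the treewidth.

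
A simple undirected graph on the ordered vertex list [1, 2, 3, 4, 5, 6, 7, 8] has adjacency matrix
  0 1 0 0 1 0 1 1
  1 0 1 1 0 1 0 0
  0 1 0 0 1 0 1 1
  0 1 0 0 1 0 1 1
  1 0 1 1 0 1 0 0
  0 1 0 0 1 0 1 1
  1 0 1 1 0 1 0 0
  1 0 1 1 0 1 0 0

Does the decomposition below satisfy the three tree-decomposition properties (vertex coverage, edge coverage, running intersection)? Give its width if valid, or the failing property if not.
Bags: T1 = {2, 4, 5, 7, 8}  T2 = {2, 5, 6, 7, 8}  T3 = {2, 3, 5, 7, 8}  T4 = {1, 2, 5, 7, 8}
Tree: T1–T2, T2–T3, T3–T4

Vertex coverage: the bags together contain {1, 2, 3, 4, 5, 6, 7, 8}, the full vertex set. Edge coverage: each edge of G has both endpoints in at least one bag. Running intersection: for every vertex, the bags containing it form a connected subtree. All three properties hold, so this is a valid tree decomposition of width max|bag| − 1 = 4, and hence tw(G) ≤ 4.

Yes; width 4.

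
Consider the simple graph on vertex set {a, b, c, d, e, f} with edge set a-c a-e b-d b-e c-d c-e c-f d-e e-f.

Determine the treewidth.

2

A width-2 tree decomposition is:
Bags: B1 = {a, c, e}  B2 = {c, e, f}  B3 = {c, d, e}  B4 = {b, d, e}
Tree: B1–B2, B1–B3, B3–B4
The largest bag has 3 vertices, giving width 2; this decomposition certifies tw(G) ≤ 2. For the lower bound, the 3 vertices {c, d, e} are pairwise adjacent, and any tree decomposition puts a clique entirely inside one bag — forcing width ≥ 2. Combining the bounds, tw(G) = 2.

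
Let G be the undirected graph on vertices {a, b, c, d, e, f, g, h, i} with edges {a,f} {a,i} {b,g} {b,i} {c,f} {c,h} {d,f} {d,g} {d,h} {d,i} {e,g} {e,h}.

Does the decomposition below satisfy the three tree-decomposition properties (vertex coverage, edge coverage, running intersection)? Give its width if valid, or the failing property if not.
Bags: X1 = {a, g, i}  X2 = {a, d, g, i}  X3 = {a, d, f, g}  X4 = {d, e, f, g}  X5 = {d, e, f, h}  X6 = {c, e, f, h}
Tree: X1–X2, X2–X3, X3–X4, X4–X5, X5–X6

No — vertex b appears in no bag.

A tree decomposition must satisfy three properties: every vertex lies in some bag; for every edge, both endpoints lie together in some bag; and for every vertex, the bags containing it form a connected subtree. Here vertex b appears in no bag, so the decomposition is invalid.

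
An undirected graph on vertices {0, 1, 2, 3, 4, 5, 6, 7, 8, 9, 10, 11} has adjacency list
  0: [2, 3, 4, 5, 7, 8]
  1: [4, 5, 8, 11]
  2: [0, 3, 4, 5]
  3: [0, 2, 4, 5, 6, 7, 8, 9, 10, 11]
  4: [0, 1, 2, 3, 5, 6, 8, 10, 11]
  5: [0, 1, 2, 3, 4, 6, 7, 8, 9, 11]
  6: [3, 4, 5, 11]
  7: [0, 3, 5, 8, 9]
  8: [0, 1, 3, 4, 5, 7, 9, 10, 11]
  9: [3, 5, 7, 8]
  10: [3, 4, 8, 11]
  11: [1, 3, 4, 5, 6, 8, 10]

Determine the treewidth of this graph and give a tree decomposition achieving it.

Treewidth 4.
One optimal decomposition is:
Bags: B1 = {0, 3, 5, 7, 8}  B2 = {0, 3, 4, 5, 8}  B3 = {3, 4, 5, 8, 11}  B4 = {3, 5, 7, 8, 9}  B5 = {3, 4, 8, 10, 11}  B6 = {3, 4, 5, 6, 11}  B7 = {1, 4, 5, 8, 11}  B8 = {0, 2, 3, 4, 5}
Tree: B1–B2, B2–B3, B1–B4, B3–B5, B3–B6, B3–B7, B2–B8

Each bag holds 5 vertices, so the decomposition has width 4, which upper-bounds the treewidth. For the lower bound, the 5 vertices {1, 4, 5, 8, 11} are pairwise adjacent, and any tree decomposition puts a clique entirely inside one bag — forcing width ≥ 4. Combining the bounds, tw(G) = 4.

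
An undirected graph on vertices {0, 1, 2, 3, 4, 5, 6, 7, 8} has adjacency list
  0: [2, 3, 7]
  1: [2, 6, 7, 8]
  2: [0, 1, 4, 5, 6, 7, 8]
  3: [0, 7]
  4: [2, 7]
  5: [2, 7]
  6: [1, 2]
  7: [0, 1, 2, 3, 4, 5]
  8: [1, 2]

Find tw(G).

A width-2 tree decomposition is:
Bags: B1 = {0, 2, 7}  B2 = {2, 5, 7}  B3 = {0, 3, 7}  B4 = {1, 2, 7}  B5 = {1, 2, 6}  B6 = {2, 4, 7}  B7 = {1, 2, 8}
Tree: B1–B2, B1–B3, B1–B4, B4–B5, B1–B6, B5–B7
The largest bag has 3 vertices, giving width 2; this decomposition certifies tw(G) ≤ 2. Conversely, {1, 2, 8} is a clique of size 3, and the vertices of any clique must share a bag in every tree decomposition; so some bag has ≥ 3 vertices and tw(G) ≥ 2. Therefore the treewidth is 2.

2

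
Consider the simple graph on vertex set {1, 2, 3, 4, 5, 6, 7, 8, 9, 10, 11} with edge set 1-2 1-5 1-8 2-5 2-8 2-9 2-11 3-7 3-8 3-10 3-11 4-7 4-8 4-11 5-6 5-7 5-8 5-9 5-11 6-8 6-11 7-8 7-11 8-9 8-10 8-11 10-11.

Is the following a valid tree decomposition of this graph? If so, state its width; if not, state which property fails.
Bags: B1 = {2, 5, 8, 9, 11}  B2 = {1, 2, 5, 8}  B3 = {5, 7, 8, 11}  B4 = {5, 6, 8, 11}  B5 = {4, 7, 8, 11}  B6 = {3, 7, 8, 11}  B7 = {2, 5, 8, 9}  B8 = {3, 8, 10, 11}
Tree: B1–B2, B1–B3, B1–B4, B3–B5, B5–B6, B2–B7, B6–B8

No — bags containing vertex 9 are not connected in the tree.

A tree decomposition must satisfy three properties: every vertex lies in some bag; for every edge, both endpoints lie together in some bag; and for every vertex, the bags containing it form a connected subtree. Here bags containing vertex 9 are not connected in the tree, so the decomposition is invalid.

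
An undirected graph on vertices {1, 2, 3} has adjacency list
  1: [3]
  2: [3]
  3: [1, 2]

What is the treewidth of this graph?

1

A width-1 tree decomposition is:
Bags: B1 = {1, 3}  B2 = {2, 3}
Tree: B1–B2
Each bag holds 2 vertices, so the decomposition has width 1, which upper-bounds the treewidth. G has an edge, so its treewidth is at least 1. Combining the bounds, tw(G) = 1.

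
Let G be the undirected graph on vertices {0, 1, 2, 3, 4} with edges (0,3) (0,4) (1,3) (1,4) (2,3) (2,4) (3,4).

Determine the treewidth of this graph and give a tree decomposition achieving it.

The largest bag has 3 vertices, giving width 2; this decomposition certifies tw(G) ≤ 2. On the other hand G contains the 3-clique {0, 3, 4}. A clique must lie in a single bag of any decomposition, so no decomposition can have width below 2. The upper and lower bounds meet at 2, so that is the treewidth.

Treewidth 2.
One such decomposition:
Bags: B1 = {2, 3, 4}  B2 = {0, 3, 4}  B3 = {1, 3, 4}
Tree: B1–B2, B1–B3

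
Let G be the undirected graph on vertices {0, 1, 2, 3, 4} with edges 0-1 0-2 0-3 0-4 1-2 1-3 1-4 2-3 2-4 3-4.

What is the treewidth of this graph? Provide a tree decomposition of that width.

Treewidth 4.
One optimal decomposition is:
Bags: B1 = {0, 1, 2, 3, 4}
Tree: (single bag)

With just one bag of size 5, the width is 5 − 1 = 4, so tw(G) ≤ 4. For the lower bound, the 5 vertices {0, 1, 2, 3, 4} are pairwise adjacent, and any tree decomposition puts a clique entirely inside one bag — forcing width ≥ 4. The upper and lower bounds meet at 4, so that is the treewidth.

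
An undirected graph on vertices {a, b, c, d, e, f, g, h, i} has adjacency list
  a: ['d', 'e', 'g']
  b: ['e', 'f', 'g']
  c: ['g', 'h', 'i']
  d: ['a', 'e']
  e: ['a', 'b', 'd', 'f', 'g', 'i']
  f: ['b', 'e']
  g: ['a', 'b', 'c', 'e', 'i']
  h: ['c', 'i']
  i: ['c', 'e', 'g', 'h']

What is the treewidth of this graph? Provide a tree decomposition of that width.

The largest bag has 3 vertices, giving width 2; this decomposition certifies tw(G) ≤ 2. Conversely, {a, d, e} is a clique of size 3, and the vertices of any clique must share a bag in every tree decomposition; so some bag has ≥ 3 vertices and tw(G) ≥ 2. Combining the bounds, tw(G) = 2.

Treewidth 2.
One such decomposition:
Bags: B1 = {e, g, i}  B2 = {c, g, i}  B3 = {b, e, g}  B4 = {c, h, i}  B5 = {a, e, g}  B6 = {b, e, f}  B7 = {a, d, e}
Tree: B1–B2, B1–B3, B2–B4, B1–B5, B3–B6, B5–B7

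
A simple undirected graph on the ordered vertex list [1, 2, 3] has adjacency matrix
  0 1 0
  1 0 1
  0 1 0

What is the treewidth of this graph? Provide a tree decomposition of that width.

Each bag holds 2 vertices, so the decomposition has width 1, which upper-bounds the treewidth. Any graph with an edge has treewidth ≥ 1, and G has the edge 2–3. Therefore the treewidth is 1.

Treewidth 1.
One optimal decomposition is:
Bags: B1 = {2, 3}  B2 = {1, 2}
Tree: B1–B2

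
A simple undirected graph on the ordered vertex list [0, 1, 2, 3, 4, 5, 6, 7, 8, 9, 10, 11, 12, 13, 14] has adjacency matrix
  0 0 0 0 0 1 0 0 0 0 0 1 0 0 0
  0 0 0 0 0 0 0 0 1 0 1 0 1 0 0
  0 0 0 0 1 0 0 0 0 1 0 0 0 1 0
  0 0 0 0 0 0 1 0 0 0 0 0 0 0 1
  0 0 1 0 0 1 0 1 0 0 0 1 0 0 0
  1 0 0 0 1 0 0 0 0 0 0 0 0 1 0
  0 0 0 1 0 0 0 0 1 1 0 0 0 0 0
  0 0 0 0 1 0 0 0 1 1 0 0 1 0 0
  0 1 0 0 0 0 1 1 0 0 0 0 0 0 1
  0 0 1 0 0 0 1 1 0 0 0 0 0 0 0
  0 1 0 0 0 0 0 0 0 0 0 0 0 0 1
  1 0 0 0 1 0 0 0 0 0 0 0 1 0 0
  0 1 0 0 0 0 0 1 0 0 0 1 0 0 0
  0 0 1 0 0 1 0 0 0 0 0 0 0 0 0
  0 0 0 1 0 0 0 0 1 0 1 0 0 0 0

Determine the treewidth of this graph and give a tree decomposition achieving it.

Treewidth 3.
One optimal decomposition is:
Bags: B1 = {3, 6, 10, 14}  B2 = {6, 8, 10, 14}  B3 = {1, 6, 8, 10}  B4 = {1, 6, 8, 9}  B5 = {1, 7, 8, 9}  B6 = {1, 7, 9, 12}  B7 = {2, 7, 9, 12}  B8 = {2, 4, 7, 12}  B9 = {2, 4, 11, 12}  B10 = {2, 4, 11, 13}  B11 = {4, 5, 11, 13}  B12 = {0, 5, 11, 13}
Tree: B1–B2, B2–B3, B3–B4, B4–B5, B5–B6, B6–B7, B7–B8, B8–B9, B9–B10, B10–B11, B11–B12

Every bag has size at most 4, so the width is 4 − 1 = 3 and tw(G) ≤ 3. For the lower bound: the 4 vertex sets {3,10,14}, {6}, {8}, {1,7,9,12} are disjoint, each induces a connected subgraph, and every pair is joined by at least one edge of G. Contracting each set to a single vertex therefore yields K_{4} as a minor, and since treewidth is minor-monotone, tw(G) ≥ tw(K_{4}) = 3. Hence tw(G) = 3 exactly.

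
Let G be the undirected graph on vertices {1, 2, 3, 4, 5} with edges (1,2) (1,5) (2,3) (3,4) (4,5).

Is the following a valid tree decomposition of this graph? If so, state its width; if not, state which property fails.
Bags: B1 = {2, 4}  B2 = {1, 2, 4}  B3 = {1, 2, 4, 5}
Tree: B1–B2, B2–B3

No — vertex 3 appears in no bag.

A tree decomposition must satisfy three properties: every vertex lies in some bag; for every edge, both endpoints lie together in some bag; and for every vertex, the bags containing it form a connected subtree. Here vertex 3 appears in no bag, so the decomposition is invalid.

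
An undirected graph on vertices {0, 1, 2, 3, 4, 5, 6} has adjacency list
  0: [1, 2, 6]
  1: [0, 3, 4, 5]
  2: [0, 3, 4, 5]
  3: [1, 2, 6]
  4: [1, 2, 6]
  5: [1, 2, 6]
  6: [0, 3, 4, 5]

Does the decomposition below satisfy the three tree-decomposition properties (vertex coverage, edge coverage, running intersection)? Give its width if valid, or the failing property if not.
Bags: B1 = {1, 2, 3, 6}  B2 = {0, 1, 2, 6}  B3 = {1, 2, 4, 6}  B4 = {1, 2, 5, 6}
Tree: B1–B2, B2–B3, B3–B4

Vertex coverage: the bags together contain {0, 1, 2, 3, 4, 5, 6}, the full vertex set. Edge coverage: each edge of G has both endpoints in at least one bag. Running intersection: for every vertex, the bags containing it form a connected subtree. All three properties hold, so this is a valid tree decomposition of width max|bag| − 1 = 3, and hence tw(G) ≤ 3.

Yes; width 3.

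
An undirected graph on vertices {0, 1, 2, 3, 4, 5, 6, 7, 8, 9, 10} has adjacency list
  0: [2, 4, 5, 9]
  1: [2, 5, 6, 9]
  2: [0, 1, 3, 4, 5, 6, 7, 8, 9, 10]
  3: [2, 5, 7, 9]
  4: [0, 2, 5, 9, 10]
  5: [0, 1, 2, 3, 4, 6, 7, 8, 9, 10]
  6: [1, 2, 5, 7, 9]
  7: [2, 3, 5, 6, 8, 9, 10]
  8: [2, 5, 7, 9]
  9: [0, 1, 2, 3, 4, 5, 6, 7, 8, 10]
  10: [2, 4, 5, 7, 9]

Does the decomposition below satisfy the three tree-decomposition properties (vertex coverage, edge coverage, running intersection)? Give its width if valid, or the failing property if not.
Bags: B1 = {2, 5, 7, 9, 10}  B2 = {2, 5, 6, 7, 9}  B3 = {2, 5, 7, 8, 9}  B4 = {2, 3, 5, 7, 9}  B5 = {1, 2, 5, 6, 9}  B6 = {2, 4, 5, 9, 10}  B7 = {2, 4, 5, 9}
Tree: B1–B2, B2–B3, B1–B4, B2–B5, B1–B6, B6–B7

No — vertex 0 appears in no bag.

A tree decomposition must satisfy three properties: every vertex lies in some bag; for every edge, both endpoints lie together in some bag; and for every vertex, the bags containing it form a connected subtree. Here vertex 0 appears in no bag, so the decomposition is invalid.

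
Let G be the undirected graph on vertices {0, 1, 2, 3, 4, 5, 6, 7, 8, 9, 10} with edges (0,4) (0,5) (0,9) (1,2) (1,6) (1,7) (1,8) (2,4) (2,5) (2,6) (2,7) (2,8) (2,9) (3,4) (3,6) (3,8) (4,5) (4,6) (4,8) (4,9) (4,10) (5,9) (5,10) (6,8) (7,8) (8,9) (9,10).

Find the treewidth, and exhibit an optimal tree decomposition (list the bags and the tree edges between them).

Each bag holds 4 vertices, so the decomposition has width 3, which upper-bounds the treewidth. For the lower bound, the 4 vertices {1, 2, 6, 8} are pairwise adjacent, and any tree decomposition puts a clique entirely inside one bag — forcing width ≥ 3. The upper and lower bounds meet at 3, so that is the treewidth.

Treewidth 3.
One such decomposition:
Bags: B1 = {2, 4, 6, 8}  B2 = {2, 4, 8, 9}  B3 = {2, 4, 5, 9}  B4 = {0, 4, 5, 9}  B5 = {3, 4, 6, 8}  B6 = {1, 2, 6, 8}  B7 = {1, 2, 7, 8}  B8 = {4, 5, 9, 10}
Tree: B1–B2, B2–B3, B3–B4, B1–B5, B1–B6, B6–B7, B4–B8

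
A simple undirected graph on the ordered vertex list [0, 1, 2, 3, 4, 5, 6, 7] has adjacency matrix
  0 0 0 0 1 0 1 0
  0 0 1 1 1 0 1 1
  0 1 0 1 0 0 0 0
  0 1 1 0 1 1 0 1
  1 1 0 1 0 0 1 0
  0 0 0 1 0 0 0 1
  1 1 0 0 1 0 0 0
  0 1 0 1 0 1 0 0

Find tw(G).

A width-2 tree decomposition is:
Bags: B1 = {3, 5, 7}  B2 = {1, 3, 7}  B3 = {1, 3, 4}  B4 = {1, 4, 6}  B5 = {1, 2, 3}  B6 = {0, 4, 6}
Tree: B1–B2, B2–B3, B3–B4, B3–B5, B4–B6
The largest bag has 3 vertices, giving width 2; this decomposition certifies tw(G) ≤ 2. For the lower bound, the 3 vertices {0, 4, 6} are pairwise adjacent, and any tree decomposition puts a clique entirely inside one bag — forcing width ≥ 2. The upper and lower bounds meet at 2, so that is the treewidth.

2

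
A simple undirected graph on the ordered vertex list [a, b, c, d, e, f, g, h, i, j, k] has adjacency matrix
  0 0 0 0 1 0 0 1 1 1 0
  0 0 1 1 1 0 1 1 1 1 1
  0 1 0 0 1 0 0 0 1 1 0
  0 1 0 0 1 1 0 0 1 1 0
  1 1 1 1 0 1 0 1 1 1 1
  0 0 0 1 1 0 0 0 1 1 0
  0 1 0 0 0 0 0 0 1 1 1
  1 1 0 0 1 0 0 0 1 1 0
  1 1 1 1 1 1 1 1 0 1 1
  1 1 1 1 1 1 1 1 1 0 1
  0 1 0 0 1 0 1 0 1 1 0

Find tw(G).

A width-4 tree decomposition is:
Bags: B1 = {b, d, e, i, j}  B2 = {b, e, h, i, j}  B3 = {b, e, i, j, k}  B4 = {b, c, e, i, j}  B5 = {d, e, f, i, j}  B6 = {b, g, i, j, k}  B7 = {a, e, h, i, j}
Tree: B1–B2, B2–B3, B3–B4, B1–B5, B3–B6, B2–B7
Every bag has size at most 5, so the width is 5 − 1 = 4 and tw(G) ≤ 4. On the other hand G contains the 5-clique {b, g, i, j, k}. A clique must lie in a single bag of any decomposition, so no decomposition can have width below 4. Therefore the treewidth is 4.

4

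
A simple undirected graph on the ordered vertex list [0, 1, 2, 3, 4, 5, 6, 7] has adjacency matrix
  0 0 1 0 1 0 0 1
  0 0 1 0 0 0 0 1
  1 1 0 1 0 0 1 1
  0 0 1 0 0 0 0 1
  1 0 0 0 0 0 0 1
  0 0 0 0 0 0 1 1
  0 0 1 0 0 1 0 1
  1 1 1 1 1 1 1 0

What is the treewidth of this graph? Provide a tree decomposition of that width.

Treewidth 2.
One such decomposition:
Bags: B1 = {1, 2, 7}  B2 = {2, 3, 7}  B3 = {0, 2, 7}  B4 = {2, 6, 7}  B5 = {5, 6, 7}  B6 = {0, 4, 7}
Tree: B1–B2, B1–B3, B3–B4, B4–B5, B3–B6

Each bag holds 3 vertices, so the decomposition has width 2, which upper-bounds the treewidth. On the other hand G contains the 3-clique {0, 2, 7}. A clique must lie in a single bag of any decomposition, so no decomposition can have width below 2. Therefore the treewidth is 2.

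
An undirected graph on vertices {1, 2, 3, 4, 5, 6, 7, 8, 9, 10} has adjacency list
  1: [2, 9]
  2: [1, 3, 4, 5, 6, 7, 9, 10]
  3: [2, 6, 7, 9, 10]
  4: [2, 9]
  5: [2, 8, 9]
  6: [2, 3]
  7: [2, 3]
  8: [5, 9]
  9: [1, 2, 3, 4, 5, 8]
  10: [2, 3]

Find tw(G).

A width-2 tree decomposition is:
Bags: B1 = {1, 2, 9}  B2 = {2, 4, 9}  B3 = {2, 3, 9}  B4 = {2, 3, 6}  B5 = {2, 3, 10}  B6 = {2, 5, 9}  B7 = {5, 8, 9}  B8 = {2, 3, 7}
Tree: B1–B2, B2–B3, B3–B4, B3–B5, B3–B6, B6–B7, B3–B8
Each bag holds 3 vertices, so the decomposition has width 2, which upper-bounds the treewidth. For the lower bound, the 3 vertices {5, 8, 9} are pairwise adjacent, and any tree decomposition puts a clique entirely inside one bag — forcing width ≥ 2. The upper and lower bounds meet at 2, so that is the treewidth.

2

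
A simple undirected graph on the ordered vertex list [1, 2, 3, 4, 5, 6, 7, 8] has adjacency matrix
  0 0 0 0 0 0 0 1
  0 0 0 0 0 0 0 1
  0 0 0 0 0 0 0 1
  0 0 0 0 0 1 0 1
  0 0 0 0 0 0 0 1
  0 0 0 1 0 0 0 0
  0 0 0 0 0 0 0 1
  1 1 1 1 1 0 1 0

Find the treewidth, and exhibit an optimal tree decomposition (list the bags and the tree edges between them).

Every bag has size at most 2, so the width is 2 − 1 = 1 and tw(G) ≤ 1. Since G has at least one edge (e.g. 5–8), it is not an edgeless graph, so tw(G) ≥ 1. The upper and lower bounds meet at 1, so that is the treewidth.

Treewidth 1.
Bags: B1 = {5, 8}  B2 = {7, 8}  B3 = {4, 8}  B4 = {1, 8}  B5 = {4, 6}  B6 = {2, 8}  B7 = {3, 8}
Tree: B1–B2, B1–B3, B3–B4, B3–B5, B4–B6, B2–B7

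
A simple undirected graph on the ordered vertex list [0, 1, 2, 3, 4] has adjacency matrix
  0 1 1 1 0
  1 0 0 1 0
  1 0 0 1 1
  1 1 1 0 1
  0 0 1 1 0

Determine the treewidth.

A width-2 tree decomposition is:
Bags: B1 = {2, 3, 4}  B2 = {0, 2, 3}  B3 = {0, 1, 3}
Tree: B1–B2, B2–B3
Each bag holds 3 vertices, so the decomposition has width 2, which upper-bounds the treewidth. Conversely, {0, 1, 3} is a clique of size 3, and the vertices of any clique must share a bag in every tree decomposition; so some bag has ≥ 3 vertices and tw(G) ≥ 2. The upper and lower bounds meet at 2, so that is the treewidth.

2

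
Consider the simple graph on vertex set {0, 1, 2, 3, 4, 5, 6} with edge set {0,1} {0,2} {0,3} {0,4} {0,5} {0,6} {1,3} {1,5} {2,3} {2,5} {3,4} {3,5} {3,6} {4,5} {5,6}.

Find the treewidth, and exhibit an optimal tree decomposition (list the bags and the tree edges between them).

The largest bag has 4 vertices, giving width 3; this decomposition certifies tw(G) ≤ 3. On the other hand G contains the 4-clique {0, 1, 3, 5}. A clique must lie in a single bag of any decomposition, so no decomposition can have width below 3. Combining the bounds, tw(G) = 3.

Treewidth 3.
Bags: B1 = {0, 3, 4, 5}  B2 = {0, 1, 3, 5}  B3 = {0, 2, 3, 5}  B4 = {0, 3, 5, 6}
Tree: B1–B2, B2–B3, B2–B4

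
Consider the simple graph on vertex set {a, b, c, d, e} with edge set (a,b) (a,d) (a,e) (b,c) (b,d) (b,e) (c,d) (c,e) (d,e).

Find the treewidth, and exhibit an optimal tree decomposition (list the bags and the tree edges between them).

Treewidth 3.
One such decomposition:
Bags: B1 = {a, b, d, e}  B2 = {b, c, d, e}
Tree: B1–B2

The largest bag has 4 vertices, giving width 3; this decomposition certifies tw(G) ≤ 3. Conversely, {b, c, d, e} is a clique of size 4, and the vertices of any clique must share a bag in every tree decomposition; so some bag has ≥ 4 vertices and tw(G) ≥ 3. Therefore the treewidth is 3.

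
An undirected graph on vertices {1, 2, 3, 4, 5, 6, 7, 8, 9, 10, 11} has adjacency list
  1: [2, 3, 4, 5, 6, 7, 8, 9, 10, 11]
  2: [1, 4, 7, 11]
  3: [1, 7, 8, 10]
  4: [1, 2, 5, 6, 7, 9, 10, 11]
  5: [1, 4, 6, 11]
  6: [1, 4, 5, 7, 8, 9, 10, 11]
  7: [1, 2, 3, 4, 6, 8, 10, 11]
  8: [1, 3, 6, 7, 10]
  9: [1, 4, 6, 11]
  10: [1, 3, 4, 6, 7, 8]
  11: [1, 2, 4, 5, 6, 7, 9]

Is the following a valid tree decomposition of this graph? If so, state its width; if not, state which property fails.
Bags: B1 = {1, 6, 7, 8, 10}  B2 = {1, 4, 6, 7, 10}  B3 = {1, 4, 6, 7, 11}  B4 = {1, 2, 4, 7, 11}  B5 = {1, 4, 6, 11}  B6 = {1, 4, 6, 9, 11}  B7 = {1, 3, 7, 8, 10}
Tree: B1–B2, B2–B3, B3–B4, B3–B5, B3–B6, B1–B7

A tree decomposition must satisfy three properties: every vertex lies in some bag; for every edge, both endpoints lie together in some bag; and for every vertex, the bags containing it form a connected subtree. Here vertex 5 appears in no bag, so the decomposition is invalid.

No — vertex 5 appears in no bag.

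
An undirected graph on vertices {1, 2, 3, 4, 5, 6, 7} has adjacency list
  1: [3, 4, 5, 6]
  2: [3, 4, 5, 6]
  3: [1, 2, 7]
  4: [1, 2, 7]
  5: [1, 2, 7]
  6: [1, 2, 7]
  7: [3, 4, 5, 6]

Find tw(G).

A width-3 tree decomposition is:
Bags: B1 = {1, 2, 5, 7}  B2 = {1, 2, 3, 7}  B3 = {1, 2, 6, 7}  B4 = {1, 2, 4, 7}
Tree: B1–B2, B2–B3, B3–B4
Every bag has size at most 4, so the width is 4 − 1 = 3 and tw(G) ≤ 3. For the lower bound: the 4 vertex sets {1,5}, {2,3}, {7}, {6} are disjoint, each induces a connected subgraph, and every pair is joined by at least one edge of G. Contracting each set to a single vertex therefore yields K_{4} as a minor, and since treewidth is minor-monotone, tw(G) ≥ tw(K_{4}) = 3. Hence tw(G) = 3 exactly.

3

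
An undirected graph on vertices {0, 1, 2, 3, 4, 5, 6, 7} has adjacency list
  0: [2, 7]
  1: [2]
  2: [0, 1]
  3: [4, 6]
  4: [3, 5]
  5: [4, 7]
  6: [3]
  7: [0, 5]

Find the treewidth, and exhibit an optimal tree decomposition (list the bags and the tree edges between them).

Treewidth 1.
One optimal decomposition is:
Bags: B1 = {3, 6}  B2 = {3, 4}  B3 = {4, 5}  B4 = {5, 7}  B5 = {0, 7}  B6 = {0, 2}  B7 = {1, 2}
Tree: B1–B2, B2–B3, B3–B4, B4–B5, B5–B6, B6–B7

Every bag has size at most 2, so the width is 2 − 1 = 1 and tw(G) ≤ 1. G has an edge, so its treewidth is at least 1. The upper and lower bounds meet at 1, so that is the treewidth.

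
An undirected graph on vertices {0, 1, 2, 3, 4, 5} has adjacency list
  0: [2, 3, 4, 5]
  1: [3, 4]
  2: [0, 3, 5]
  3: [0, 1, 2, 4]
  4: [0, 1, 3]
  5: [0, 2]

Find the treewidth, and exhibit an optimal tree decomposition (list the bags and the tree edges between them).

Every bag has size at most 3, so the width is 3 − 1 = 2 and tw(G) ≤ 2. Conversely, {0, 2, 3} is a clique of size 3, and the vertices of any clique must share a bag in every tree decomposition; so some bag has ≥ 3 vertices and tw(G) ≥ 2. Hence tw(G) = 2 exactly.

Treewidth 2.
Bags: B1 = {0, 3, 4}  B2 = {1, 3, 4}  B3 = {0, 2, 3}  B4 = {0, 2, 5}
Tree: B1–B2, B1–B3, B3–B4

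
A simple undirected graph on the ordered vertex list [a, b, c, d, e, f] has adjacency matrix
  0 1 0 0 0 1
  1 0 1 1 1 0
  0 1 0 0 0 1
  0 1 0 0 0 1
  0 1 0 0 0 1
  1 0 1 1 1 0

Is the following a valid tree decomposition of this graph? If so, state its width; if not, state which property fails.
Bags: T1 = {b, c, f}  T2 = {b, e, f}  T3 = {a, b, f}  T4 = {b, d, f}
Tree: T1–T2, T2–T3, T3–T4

Every vertex of G appears in some bag (union = {a, b, c, d, e, f}); every edge is covered by a bag; and for each vertex v the set of bags containing v is connected in the bag tree. The decomposition is therefore valid. The largest bag has 3 vertices, so the width is 2.

Yes; width 2.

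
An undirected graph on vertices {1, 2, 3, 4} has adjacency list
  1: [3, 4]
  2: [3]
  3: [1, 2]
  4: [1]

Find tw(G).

A width-1 tree decomposition is:
Bags: B1 = {1, 3}  B2 = {2, 3}  B3 = {1, 4}
Tree: B1–B2, B1–B3
Each bag holds 2 vertices, so the decomposition has width 1, which upper-bounds the treewidth. G has an edge, so its treewidth is at least 1. Therefore the treewidth is 1.

1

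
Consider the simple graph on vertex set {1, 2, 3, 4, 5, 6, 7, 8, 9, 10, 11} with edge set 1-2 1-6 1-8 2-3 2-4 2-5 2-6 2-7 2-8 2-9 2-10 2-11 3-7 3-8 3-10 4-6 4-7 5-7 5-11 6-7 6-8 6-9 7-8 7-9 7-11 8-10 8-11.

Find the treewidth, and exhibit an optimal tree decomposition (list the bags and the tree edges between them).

The largest bag has 4 vertices, giving width 3; this decomposition certifies tw(G) ≤ 3. For the lower bound, the 4 vertices {1, 2, 6, 8} are pairwise adjacent, and any tree decomposition puts a clique entirely inside one bag — forcing width ≥ 3. Combining the bounds, tw(G) = 3.

Treewidth 3.
One such decomposition:
Bags: B1 = {2, 6, 7, 8}  B2 = {2, 4, 6, 7}  B3 = {2, 3, 7, 8}  B4 = {2, 7, 8, 11}  B5 = {2, 3, 8, 10}  B6 = {2, 6, 7, 9}  B7 = {1, 2, 6, 8}  B8 = {2, 5, 7, 11}
Tree: B1–B2, B1–B3, B1–B4, B3–B5, B1–B6, B1–B7, B4–B8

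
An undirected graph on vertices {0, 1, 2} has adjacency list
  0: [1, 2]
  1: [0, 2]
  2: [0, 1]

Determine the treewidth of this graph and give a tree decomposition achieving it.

A single bag containing all 3 vertices is trivially a valid decomposition of width 2. Conversely, {0, 1, 2} is a clique of size 3, and the vertices of any clique must share a bag in every tree decomposition; so some bag has ≥ 3 vertices and tw(G) ≥ 2. Therefore the treewidth is 2.

Treewidth 2.
One optimal decomposition is:
Bags: B1 = {0, 1, 2}
Tree: (single bag)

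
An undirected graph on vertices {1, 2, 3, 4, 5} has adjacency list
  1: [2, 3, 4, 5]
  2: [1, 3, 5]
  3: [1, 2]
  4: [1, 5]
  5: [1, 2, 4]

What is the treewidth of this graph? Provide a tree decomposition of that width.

Treewidth 2.
Bags: B1 = {1, 2, 3}  B2 = {1, 2, 5}  B3 = {1, 4, 5}
Tree: B1–B2, B2–B3

The largest bag has 3 vertices, giving width 2; this decomposition certifies tw(G) ≤ 2. For the lower bound, the 3 vertices {1, 2, 3} are pairwise adjacent, and any tree decomposition puts a clique entirely inside one bag — forcing width ≥ 2. Combining the bounds, tw(G) = 2.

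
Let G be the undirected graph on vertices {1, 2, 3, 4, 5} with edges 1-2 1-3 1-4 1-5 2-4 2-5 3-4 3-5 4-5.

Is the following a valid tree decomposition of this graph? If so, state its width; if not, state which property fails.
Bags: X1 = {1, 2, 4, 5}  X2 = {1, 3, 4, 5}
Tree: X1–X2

Every vertex of G appears in some bag (union = {1, 2, 3, 4, 5}); every edge is covered by a bag; and for each vertex v the set of bags containing v is connected in the bag tree. The decomposition is therefore valid. The largest bag has 4 vertices, so the width is 3.

Yes; width 3.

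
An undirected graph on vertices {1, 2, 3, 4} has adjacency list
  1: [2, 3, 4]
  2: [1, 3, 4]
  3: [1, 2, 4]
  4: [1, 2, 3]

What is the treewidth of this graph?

A width-3 tree decomposition is:
Bags: B1 = {1, 2, 3, 4}
Tree: (single bag)
A single bag containing all 4 vertices is trivially a valid decomposition of width 3. Conversely, {1, 2, 3, 4} is a clique of size 4, and the vertices of any clique must share a bag in every tree decomposition; so some bag has ≥ 4 vertices and tw(G) ≥ 3. Combining the bounds, tw(G) = 3.

3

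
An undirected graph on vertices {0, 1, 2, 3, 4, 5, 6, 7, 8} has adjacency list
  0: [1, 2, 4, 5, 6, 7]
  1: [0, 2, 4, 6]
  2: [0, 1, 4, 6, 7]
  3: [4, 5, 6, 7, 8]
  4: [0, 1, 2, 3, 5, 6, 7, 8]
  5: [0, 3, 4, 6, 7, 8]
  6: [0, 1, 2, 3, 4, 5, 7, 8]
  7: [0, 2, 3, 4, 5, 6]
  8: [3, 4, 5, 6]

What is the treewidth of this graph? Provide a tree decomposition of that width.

Treewidth 4.
One optimal decomposition is:
Bags: B1 = {0, 1, 2, 4, 6}  B2 = {0, 2, 4, 6, 7}  B3 = {0, 4, 5, 6, 7}  B4 = {3, 4, 5, 6, 7}  B5 = {3, 4, 5, 6, 8}
Tree: B1–B2, B2–B3, B3–B4, B4–B5

Every bag has size at most 5, so the width is 5 − 1 = 4 and tw(G) ≤ 4. Conversely, {0, 1, 2, 4, 6} is a clique of size 5, and the vertices of any clique must share a bag in every tree decomposition; so some bag has ≥ 5 vertices and tw(G) ≥ 4. The upper and lower bounds meet at 4, so that is the treewidth.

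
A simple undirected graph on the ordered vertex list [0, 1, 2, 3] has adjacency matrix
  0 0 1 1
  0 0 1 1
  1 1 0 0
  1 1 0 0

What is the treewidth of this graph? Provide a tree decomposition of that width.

Each bag holds 3 vertices, so the decomposition has width 2, which upper-bounds the treewidth. For the lower bound, G contains the cycle 3–1–2–0–3, so G is not a forest; only forests have treewidth ≤ 1, hence tw(G) ≥ 2. Combining the bounds, tw(G) = 2.

Treewidth 2.
One such decomposition:
Bags: B1 = {1, 2, 3}  B2 = {0, 2, 3}
Tree: B1–B2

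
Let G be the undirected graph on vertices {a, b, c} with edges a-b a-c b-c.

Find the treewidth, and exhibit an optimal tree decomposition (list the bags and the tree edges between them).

A single bag containing all 3 vertices is trivially a valid decomposition of width 2. For the lower bound, the 3 vertices {a, b, c} are pairwise adjacent, and any tree decomposition puts a clique entirely inside one bag — forcing width ≥ 2. Therefore the treewidth is 2.

Treewidth 2.
One such decomposition:
Bags: B1 = {a, b, c}
Tree: (single bag)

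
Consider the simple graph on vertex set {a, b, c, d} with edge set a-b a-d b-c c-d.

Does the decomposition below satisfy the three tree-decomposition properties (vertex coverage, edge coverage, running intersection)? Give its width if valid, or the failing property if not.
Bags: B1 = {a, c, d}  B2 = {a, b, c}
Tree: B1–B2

Yes; width 2.

Every vertex of G appears in some bag (union = {a, b, c, d}); every edge is covered by a bag; and for each vertex v the set of bags containing v is connected in the bag tree. The decomposition is therefore valid. The largest bag has 3 vertices, so the width is 2.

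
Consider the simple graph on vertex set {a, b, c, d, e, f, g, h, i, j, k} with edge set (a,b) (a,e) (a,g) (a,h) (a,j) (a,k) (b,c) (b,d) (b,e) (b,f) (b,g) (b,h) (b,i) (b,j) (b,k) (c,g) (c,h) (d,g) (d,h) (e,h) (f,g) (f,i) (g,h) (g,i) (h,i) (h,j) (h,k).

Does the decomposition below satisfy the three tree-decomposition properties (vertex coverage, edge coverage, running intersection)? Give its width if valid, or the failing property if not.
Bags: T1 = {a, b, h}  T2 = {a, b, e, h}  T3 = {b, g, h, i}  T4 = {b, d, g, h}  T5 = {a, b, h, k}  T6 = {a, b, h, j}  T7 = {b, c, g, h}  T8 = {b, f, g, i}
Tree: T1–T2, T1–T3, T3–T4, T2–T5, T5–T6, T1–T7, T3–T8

A tree decomposition must satisfy three properties: every vertex lies in some bag; for every edge, both endpoints lie together in some bag; and for every vertex, the bags containing it form a connected subtree. Here edge (g,a) lies in no bag, so the decomposition is invalid.

No — edge (g,a) lies in no bag.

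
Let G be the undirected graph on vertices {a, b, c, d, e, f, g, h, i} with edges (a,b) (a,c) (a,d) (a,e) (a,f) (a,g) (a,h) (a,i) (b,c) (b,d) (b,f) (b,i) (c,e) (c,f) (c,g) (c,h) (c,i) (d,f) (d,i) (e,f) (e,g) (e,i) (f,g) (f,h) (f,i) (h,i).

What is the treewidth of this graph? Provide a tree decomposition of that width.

Treewidth 4.
One such decomposition:
Bags: B1 = {a, b, c, f, i}  B2 = {a, b, d, f, i}  B3 = {a, c, e, f, i}  B4 = {a, c, f, h, i}  B5 = {a, c, e, f, g}
Tree: B1–B2, B1–B3, B1–B4, B3–B5

Each bag holds 5 vertices, so the decomposition has width 4, which upper-bounds the treewidth. Conversely, {a, c, e, f, g} is a clique of size 5, and the vertices of any clique must share a bag in every tree decomposition; so some bag has ≥ 5 vertices and tw(G) ≥ 4. Therefore the treewidth is 4.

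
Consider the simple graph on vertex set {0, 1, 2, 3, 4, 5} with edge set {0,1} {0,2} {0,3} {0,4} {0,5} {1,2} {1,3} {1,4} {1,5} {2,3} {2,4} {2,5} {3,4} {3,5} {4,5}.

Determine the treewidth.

5

A width-5 tree decomposition is:
Bags: B1 = {0, 1, 2, 3, 4, 5}
Tree: (single bag)
With just one bag of size 6, the width is 6 − 1 = 5, so tw(G) ≤ 5. For the lower bound, the 6 vertices {0, 1, 2, 3, 4, 5} are pairwise adjacent, and any tree decomposition puts a clique entirely inside one bag — forcing width ≥ 5. The upper and lower bounds meet at 5, so that is the treewidth.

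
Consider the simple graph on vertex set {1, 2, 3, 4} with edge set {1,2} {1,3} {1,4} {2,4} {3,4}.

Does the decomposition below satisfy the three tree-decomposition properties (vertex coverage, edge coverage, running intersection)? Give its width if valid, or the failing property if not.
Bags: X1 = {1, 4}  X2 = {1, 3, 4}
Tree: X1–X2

No — vertex 2 appears in no bag.

A tree decomposition must satisfy three properties: every vertex lies in some bag; for every edge, both endpoints lie together in some bag; and for every vertex, the bags containing it form a connected subtree. Here vertex 2 appears in no bag, so the decomposition is invalid.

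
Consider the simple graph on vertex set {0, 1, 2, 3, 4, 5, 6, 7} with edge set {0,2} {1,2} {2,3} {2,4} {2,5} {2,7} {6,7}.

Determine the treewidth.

1

A width-1 tree decomposition is:
Bags: B1 = {2, 7}  B2 = {1, 2}  B3 = {2, 3}  B4 = {6, 7}  B5 = {0, 2}  B6 = {2, 5}  B7 = {2, 4}
Tree: B1–B2, B1–B3, B1–B4, B1–B5, B3–B6, B2–B7
Each bag holds 2 vertices, so the decomposition has width 1, which upper-bounds the treewidth. Since G has at least one edge (e.g. 2–7), it is not an edgeless graph, so tw(G) ≥ 1. Therefore the treewidth is 1.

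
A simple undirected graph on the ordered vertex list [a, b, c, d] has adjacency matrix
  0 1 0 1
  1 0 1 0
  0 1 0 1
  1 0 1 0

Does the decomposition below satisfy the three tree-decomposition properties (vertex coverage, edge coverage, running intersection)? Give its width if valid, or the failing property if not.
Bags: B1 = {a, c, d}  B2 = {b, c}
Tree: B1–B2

No — edge (a,b) lies in no bag.

A tree decomposition must satisfy three properties: every vertex lies in some bag; for every edge, both endpoints lie together in some bag; and for every vertex, the bags containing it form a connected subtree. Here edge (a,b) lies in no bag, so the decomposition is invalid.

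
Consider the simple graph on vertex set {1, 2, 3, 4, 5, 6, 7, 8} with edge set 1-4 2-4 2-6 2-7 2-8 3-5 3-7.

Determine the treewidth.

A width-1 tree decomposition is:
Bags: B1 = {2, 4}  B2 = {2, 8}  B3 = {2, 7}  B4 = {2, 6}  B5 = {3, 7}  B6 = {1, 4}  B7 = {3, 5}
Tree: B1–B2, B2–B3, B2–B4, B3–B5, B1–B6, B5–B7
The largest bag has 2 vertices, giving width 1; this decomposition certifies tw(G) ≤ 1. G has an edge, so its treewidth is at least 1. The upper and lower bounds meet at 1, so that is the treewidth.

1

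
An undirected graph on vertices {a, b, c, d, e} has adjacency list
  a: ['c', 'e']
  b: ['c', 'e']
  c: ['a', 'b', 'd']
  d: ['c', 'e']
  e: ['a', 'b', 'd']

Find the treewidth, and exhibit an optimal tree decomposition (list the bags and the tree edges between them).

The largest bag has 3 vertices, giving width 2; this decomposition certifies tw(G) ≤ 2. Since e–b–c–d–e is a cycle in G, G is not acyclic. Forests are exactly the graphs of treewidth ≤ 1, so tw(G) ≥ 2. The upper and lower bounds meet at 2, so that is the treewidth.

Treewidth 2.
Bags: B1 = {b, c, e}  B2 = {c, d, e}  B3 = {a, c, e}
Tree: B1–B2, B2–B3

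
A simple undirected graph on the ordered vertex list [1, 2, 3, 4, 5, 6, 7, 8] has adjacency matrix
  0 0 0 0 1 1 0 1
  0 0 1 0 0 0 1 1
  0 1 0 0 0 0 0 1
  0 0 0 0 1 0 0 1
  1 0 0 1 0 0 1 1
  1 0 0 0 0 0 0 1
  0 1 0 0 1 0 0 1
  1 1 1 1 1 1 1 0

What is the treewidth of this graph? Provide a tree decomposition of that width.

Treewidth 2.
One such decomposition:
Bags: B1 = {5, 7, 8}  B2 = {1, 5, 8}  B3 = {4, 5, 8}  B4 = {2, 7, 8}  B5 = {1, 6, 8}  B6 = {2, 3, 8}
Tree: B1–B2, B2–B3, B1–B4, B2–B5, B4–B6

Every bag has size at most 3, so the width is 3 − 1 = 2 and tw(G) ≤ 2. For the lower bound, the 3 vertices {2, 3, 8} are pairwise adjacent, and any tree decomposition puts a clique entirely inside one bag — forcing width ≥ 2. The upper and lower bounds meet at 2, so that is the treewidth.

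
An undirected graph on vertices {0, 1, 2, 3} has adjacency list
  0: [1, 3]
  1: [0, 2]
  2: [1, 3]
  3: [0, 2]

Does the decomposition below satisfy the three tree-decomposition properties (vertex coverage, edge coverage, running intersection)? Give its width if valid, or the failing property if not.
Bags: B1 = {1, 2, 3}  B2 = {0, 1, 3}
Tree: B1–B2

Yes; width 2.

Every vertex of G appears in some bag (union = {0, 1, 2, 3}); every edge is covered by a bag; and for each vertex v the set of bags containing v is connected in the bag tree. The decomposition is therefore valid. The largest bag has 3 vertices, so the width is 2.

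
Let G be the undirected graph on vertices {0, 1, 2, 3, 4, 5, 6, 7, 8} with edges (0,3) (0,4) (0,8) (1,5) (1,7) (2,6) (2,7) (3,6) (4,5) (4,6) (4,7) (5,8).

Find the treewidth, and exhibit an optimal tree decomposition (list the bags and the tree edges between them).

Each bag holds 4 vertices, so the decomposition has width 3, which upper-bounds the treewidth. For the lower bound: the 4 vertex sets {2,3,6}, {7}, {4}, {0,1,5,8} are disjoint, each induces a connected subgraph, and every pair is joined by at least one edge of G. Contracting each set to a single vertex therefore yields K_{4} as a minor, and since treewidth is minor-monotone, tw(G) ≥ tw(K_{4}) = 3. Therefore the treewidth is 3.

Treewidth 3.
One such decomposition:
Bags: B1 = {2, 3, 6, 7}  B2 = {3, 4, 6, 7}  B3 = {0, 3, 4, 7}  B4 = {0, 1, 4, 7}  B5 = {0, 1, 4, 5}  B6 = {0, 1, 5, 8}
Tree: B1–B2, B2–B3, B3–B4, B4–B5, B5–B6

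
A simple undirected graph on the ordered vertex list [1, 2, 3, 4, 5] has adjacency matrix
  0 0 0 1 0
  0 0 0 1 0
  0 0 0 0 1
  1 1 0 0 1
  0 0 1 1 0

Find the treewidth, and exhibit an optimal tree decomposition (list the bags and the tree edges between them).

Each bag holds 2 vertices, so the decomposition has width 1, which upper-bounds the treewidth. Any graph with an edge has treewidth ≥ 1, and G has the edge 5–4. Therefore the treewidth is 1.

Treewidth 1.
One such decomposition:
Bags: B1 = {4, 5}  B2 = {1, 4}  B3 = {2, 4}  B4 = {3, 5}
Tree: B1–B2, B2–B3, B1–B4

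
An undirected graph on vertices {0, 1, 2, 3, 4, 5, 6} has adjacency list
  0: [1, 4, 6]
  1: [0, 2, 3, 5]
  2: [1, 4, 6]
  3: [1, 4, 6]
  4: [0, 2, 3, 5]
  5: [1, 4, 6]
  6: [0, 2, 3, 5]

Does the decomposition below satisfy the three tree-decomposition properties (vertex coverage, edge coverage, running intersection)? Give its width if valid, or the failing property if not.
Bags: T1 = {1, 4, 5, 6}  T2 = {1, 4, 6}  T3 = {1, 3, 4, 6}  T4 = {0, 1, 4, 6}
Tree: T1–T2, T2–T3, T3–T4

No — vertex 2 appears in no bag.

A tree decomposition must satisfy three properties: every vertex lies in some bag; for every edge, both endpoints lie together in some bag; and for every vertex, the bags containing it form a connected subtree. Here vertex 2 appears in no bag, so the decomposition is invalid.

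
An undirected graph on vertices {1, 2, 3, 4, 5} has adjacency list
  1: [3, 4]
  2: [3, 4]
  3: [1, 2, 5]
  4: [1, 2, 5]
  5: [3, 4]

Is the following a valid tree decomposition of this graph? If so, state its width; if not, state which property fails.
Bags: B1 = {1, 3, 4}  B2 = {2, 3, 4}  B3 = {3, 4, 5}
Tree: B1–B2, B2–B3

Checking the three conditions: (i) the bags cover all of {1, 2, 3, 4, 5}; (ii) for each edge, some bag contains both endpoints; (iii) the bags containing any fixed vertex form a subtree. All hold, so the decomposition is valid with width 3 − 1 = 2.

Yes; width 2.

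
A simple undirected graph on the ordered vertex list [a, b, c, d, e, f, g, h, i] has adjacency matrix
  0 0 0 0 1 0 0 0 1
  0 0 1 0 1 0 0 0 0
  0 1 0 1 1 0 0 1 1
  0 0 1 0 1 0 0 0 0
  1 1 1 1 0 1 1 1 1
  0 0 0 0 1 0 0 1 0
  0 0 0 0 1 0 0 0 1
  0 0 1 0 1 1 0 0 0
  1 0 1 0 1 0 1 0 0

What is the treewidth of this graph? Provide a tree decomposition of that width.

Each bag holds 3 vertices, so the decomposition has width 2, which upper-bounds the treewidth. On the other hand G contains the 3-clique {e, g, i}. A clique must lie in a single bag of any decomposition, so no decomposition can have width below 2. Combining the bounds, tw(G) = 2.

Treewidth 2.
Bags: B1 = {e, g, i}  B2 = {c, e, i}  B3 = {c, e, h}  B4 = {a, e, i}  B5 = {b, c, e}  B6 = {e, f, h}  B7 = {c, d, e}
Tree: B1–B2, B2–B3, B2–B4, B2–B5, B3–B6, B3–B7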